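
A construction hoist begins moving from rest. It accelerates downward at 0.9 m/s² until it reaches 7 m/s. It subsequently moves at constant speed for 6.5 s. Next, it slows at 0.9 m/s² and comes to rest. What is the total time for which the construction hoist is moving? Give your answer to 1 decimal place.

22.1 s

Phase 1 (accelerating): v₀ = 0 m/s, a = 0.9 m/s².
v = v₀ + at → t = (7 − 0) / 0.9 = 7.78 s
v² = v₀² + 2aΔx → Δx = (7² − 0²)/(2·0.9) = 27.2 m

Phase 2 (constant speed): v₀ = 7.00 m/s, a = 0 m/s².
v = v₀ + at = 7.00 + (0)(6.5) = 7.00 m/s
Δx = v₀t + ½at² = 7.00·6.5 + 0.5·0·6.5² = 45.5 m

Phase 3 (decelerating): v₀ = 7.00 m/s, a = -0.9 m/s².
v = v₀ + at → t = (0 − 7.00) / -0.9 = 7.78 s
v² = v₀² + 2aΔx → Δx = (0² − 7.00²)/(2·-0.9) = 27.2 m
Total time = 7.78 + 6.50 + 7.78 = 22.1 s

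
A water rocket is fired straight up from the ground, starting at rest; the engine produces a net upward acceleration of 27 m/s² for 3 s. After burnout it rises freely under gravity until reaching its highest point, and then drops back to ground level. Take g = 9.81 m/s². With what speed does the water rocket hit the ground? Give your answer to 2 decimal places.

Phase 1 (powered ascent): v₀ = 0 m/s, a = 27 m/s².
v = v₀ + at = 0 + (27)(3) = 81.0 m/s
Δx = v₀t + ½at² = 0·3 + 0.5·27·3² = 122 m

Phase 2 (coasting upward): v₀ = 81.0 m/s, a = -9.81 m/s².
v = v₀ + at → t = (0 − 81.0) / -9.81 = 8.26 s
v² = v₀² + 2aΔx → Δx = (0² − 81.0²)/(2·-9.81) = 334 m

Phase 3 (free fall): v₀ = 0 m/s, a = -9.81 m/s².
Falls 456 m from rest: t = √(2·456/9.81) = 9.64 s; v = g·t = 94.6 m/s.
Impact speed = 94.6 m/s

94.58 m/s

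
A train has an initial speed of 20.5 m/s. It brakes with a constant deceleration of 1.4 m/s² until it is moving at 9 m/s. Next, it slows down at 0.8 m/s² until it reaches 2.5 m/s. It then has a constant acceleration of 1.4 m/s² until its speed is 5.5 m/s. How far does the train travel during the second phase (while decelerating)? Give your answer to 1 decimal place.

46.7 m

Phase 1 (decelerating): v₀ = 20.5 m/s, a = -1.4 m/s².
v = v₀ + at → t = (9 − 20.5) / -1.4 = 8.21 s
v² = v₀² + 2aΔx → Δx = (9² − 20.5²)/(2·-1.4) = 121 m

Phase 2 (decelerating): v₀ = 9.00 m/s, a = -0.8 m/s².
v = v₀ + at → t = (2.5 − 9.00) / -0.8 = 8.12 s
v² = v₀² + 2aΔx → Δx = (2.5² − 9.00²)/(2·-0.8) = 46.7 m
Distance in phase 2 = 46.7 m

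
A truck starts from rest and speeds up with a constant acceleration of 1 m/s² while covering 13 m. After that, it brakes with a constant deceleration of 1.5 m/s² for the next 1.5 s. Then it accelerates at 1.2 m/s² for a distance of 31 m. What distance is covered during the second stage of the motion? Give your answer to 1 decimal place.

6.0 m

Phase 1 (accelerating): v₀ = 0 m/s, a = 1 m/s².
v² = v₀² + 2aΔx = 0² + 2·1·13 = 26.0 → v = 5.10 m/s
t = (v − v₀)/a = (5.10 − 0)/1 = 5.10 s

Phase 2 (decelerating): v₀ = 5.10 m/s, a = -1.5 m/s².
v = v₀ + at = 5.10 + (-1.5)(1.5) = 2.85 m/s
Δx = v₀t + ½at² = 5.10·1.5 + 0.5·-1.5·1.5² = 5.96 m
Distance in phase 2 = 5.96 m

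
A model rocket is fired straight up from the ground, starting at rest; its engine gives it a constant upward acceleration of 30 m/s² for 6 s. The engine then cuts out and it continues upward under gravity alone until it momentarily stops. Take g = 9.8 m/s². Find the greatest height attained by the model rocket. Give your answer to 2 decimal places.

Phase 1 (powered ascent): v₀ = 0 m/s, a = 30 m/s².
v = v₀ + at = 0 + (30)(6) = 180 m/s
Δx = v₀t + ½at² = 0·6 + 0.5·30·6² = 540 m

Phase 2 (coasting upward): v₀ = 180 m/s, a = -9.8 m/s².
v = v₀ + at → t = (0 − 180) / -9.8 = 18.4 s
v² = v₀² + 2aΔx → Δx = (0² − 180²)/(2·-9.8) = 1650 m
Maximum height = 540 + 1650 = 2190 m

2193.06 m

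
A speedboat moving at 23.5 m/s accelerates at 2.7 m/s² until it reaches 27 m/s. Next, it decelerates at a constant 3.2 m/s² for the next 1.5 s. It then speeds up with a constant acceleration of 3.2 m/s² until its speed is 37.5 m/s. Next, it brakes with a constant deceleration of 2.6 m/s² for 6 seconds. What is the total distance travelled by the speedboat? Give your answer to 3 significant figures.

Phase 1 (accelerating): v₀ = 23.5 m/s, a = 2.7 m/s².
v = v₀ + at → t = (27 − 23.5) / 2.7 = 1.30 s
v² = v₀² + 2aΔx → Δx = (27² − 23.5²)/(2·2.7) = 32.7 m

Phase 2 (decelerating): v₀ = 27.0 m/s, a = -3.2 m/s².
v = v₀ + at = 27.0 + (-3.2)(1.5) = 22.2 m/s
Δx = v₀t + ½at² = 27.0·1.5 + 0.5·-3.2·1.5² = 36.9 m

Phase 3 (accelerating): v₀ = 22.2 m/s, a = 3.2 m/s².
v = v₀ + at → t = (37.5 − 22.2) / 3.2 = 4.78 s
v² = v₀² + 2aΔx → Δx = (37.5² − 22.2²)/(2·3.2) = 143 m

Phase 4 (decelerating): v₀ = 37.5 m/s, a = -2.6 m/s².
v = v₀ + at = 37.5 + (-2.6)(6) = 21.9 m/s
Δx = v₀t + ½at² = 37.5·6 + 0.5·-2.6·6² = 178 m
Total distance = 32.7 + 36.9 + 143 + 178 = 391 m

391 m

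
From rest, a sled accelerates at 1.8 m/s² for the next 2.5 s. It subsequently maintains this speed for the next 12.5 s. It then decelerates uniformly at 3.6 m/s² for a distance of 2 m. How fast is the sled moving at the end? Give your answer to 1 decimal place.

2.4 m/s

Phase 1 (accelerating): v₀ = 0 m/s, a = 1.8 m/s².
v = v₀ + at = 0 + (1.8)(2.5) = 4.50 m/s
Δx = v₀t + ½at² = 0·2.5 + 0.5·1.8·2.5² = 5.62 m

Phase 2 (constant speed): v₀ = 4.50 m/s, a = 0 m/s².
v = v₀ + at = 4.50 + (0)(12.5) = 4.50 m/s
Δx = v₀t + ½at² = 4.50·12.5 + 0.5·0·12.5² = 56.2 m

Phase 3 (decelerating): v₀ = 4.50 m/s, a = -3.6 m/s².
v² = v₀² + 2aΔx = 4.50² + 2·-3.6·2 = 5.85 → v = 2.42 m/s
t = (v − v₀)/a = (2.42 − 4.50)/-3.6 = 0.578 s
Final speed = 2.42 m/s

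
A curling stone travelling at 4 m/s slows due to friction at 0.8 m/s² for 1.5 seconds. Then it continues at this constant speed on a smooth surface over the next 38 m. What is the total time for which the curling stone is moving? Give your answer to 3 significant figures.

15.1 s

Phase 1 (decelerating): v₀ = 4.00 m/s, a = -0.8 m/s².
v = v₀ + at = 4.00 + (-0.8)(1.5) = 2.80 m/s
Δx = v₀t + ½at² = 4.00·1.5 + 0.5·-0.8·1.5² = 5.10 m

Phase 2 (constant speed): v₀ = 2.80 m/s, a = 0 m/s².
Constant speed: t = d/v = 38/2.80 = 13.6 s
Total time = 1.50 + 13.6 = 15.1 s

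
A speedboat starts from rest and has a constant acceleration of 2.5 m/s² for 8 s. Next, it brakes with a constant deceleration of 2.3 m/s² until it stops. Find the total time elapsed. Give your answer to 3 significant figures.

Phase 1 (accelerating): v₀ = 0 m/s, a = 2.5 m/s².
v = v₀ + at = 0 + (2.5)(8) = 20.0 m/s
Δx = v₀t + ½at² = 0·8 + 0.5·2.5·8² = 80.0 m

Phase 2 (decelerating): v₀ = 20.0 m/s, a = -2.3 m/s².
v = v₀ + at → t = (0 − 20.0) / -2.3 = 8.70 s
v² = v₀² + 2aΔx → Δx = (0² − 20.0²)/(2·-2.3) = 87.0 m
Total time = 8.00 + 8.70 = 16.7 s

16.7 s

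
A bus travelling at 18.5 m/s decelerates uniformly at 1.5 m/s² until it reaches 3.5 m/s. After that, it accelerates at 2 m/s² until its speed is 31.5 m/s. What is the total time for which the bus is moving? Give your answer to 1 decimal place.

Phase 1 (decelerating): v₀ = 18.5 m/s, a = -1.5 m/s².
v = v₀ + at → t = (3.5 − 18.5) / -1.5 = 10.0 s
v² = v₀² + 2aΔx → Δx = (3.5² − 18.5²)/(2·-1.5) = 110 m

Phase 2 (accelerating): v₀ = 3.50 m/s, a = 2 m/s².
v = v₀ + at → t = (31.5 − 3.50) / 2 = 14.0 s
v² = v₀² + 2aΔx → Δx = (31.5² − 3.50²)/(2·2) = 245 m
Total time = 10.0 + 14.0 = 24.0 s

24.0 s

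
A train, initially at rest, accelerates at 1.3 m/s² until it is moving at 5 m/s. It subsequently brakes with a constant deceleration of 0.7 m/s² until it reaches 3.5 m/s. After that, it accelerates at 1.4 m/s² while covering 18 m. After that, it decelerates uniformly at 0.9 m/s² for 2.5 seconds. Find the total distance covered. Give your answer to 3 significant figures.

Phase 1 (accelerating): v₀ = 0 m/s, a = 1.3 m/s².
v = v₀ + at → t = (5 − 0) / 1.3 = 3.85 s
v² = v₀² + 2aΔx → Δx = (5² − 0²)/(2·1.3) = 9.62 m

Phase 2 (decelerating): v₀ = 5.00 m/s, a = -0.7 m/s².
v = v₀ + at → t = (3.5 − 5.00) / -0.7 = 2.14 s
v² = v₀² + 2aΔx → Δx = (3.5² − 5.00²)/(2·-0.7) = 9.11 m

Phase 3 (accelerating): v₀ = 3.50 m/s, a = 1.4 m/s².
v² = v₀² + 2aΔx = 3.50² + 2·1.4·18 = 62.6 → v = 7.92 m/s
t = (v − v₀)/a = (7.92 − 3.50)/1.4 = 3.15 s

Phase 4 (decelerating): v₀ = 7.92 m/s, a = -0.9 m/s².
v = v₀ + at = 7.92 + (-0.9)(2.5) = 5.67 m/s
Δx = v₀t + ½at² = 7.92·2.5 + 0.5·-0.9·2.5² = 17.0 m
Total distance = 9.62 + 9.11 + 18.0 + 17.0 = 53.7 m

53.7 m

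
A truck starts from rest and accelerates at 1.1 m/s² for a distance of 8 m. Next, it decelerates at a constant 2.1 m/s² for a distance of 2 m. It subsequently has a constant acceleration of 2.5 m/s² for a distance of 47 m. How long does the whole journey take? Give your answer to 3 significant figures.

9.40 s

Phase 1 (accelerating): v₀ = 0 m/s, a = 1.1 m/s².
v² = v₀² + 2aΔx = 0² + 2·1.1·8 = 17.6 → v = 4.20 m/s
t = (v − v₀)/a = (4.20 − 0)/1.1 = 3.81 s

Phase 2 (decelerating): v₀ = 4.20 m/s, a = -2.1 m/s².
v² = v₀² + 2aΔx = 4.20² + 2·-2.1·2 = 9.20 → v = 3.03 m/s
t = (v − v₀)/a = (3.03 − 4.20)/-2.1 = 0.553 s

Phase 3 (accelerating): v₀ = 3.03 m/s, a = 2.5 m/s².
v² = v₀² + 2aΔx = 3.03² + 2·2.5·47 = 244 → v = 15.6 m/s
t = (v − v₀)/a = (15.6 − 3.03)/2.5 = 5.04 s
Total time = 3.81 + 0.553 + 5.04 = 9.40 s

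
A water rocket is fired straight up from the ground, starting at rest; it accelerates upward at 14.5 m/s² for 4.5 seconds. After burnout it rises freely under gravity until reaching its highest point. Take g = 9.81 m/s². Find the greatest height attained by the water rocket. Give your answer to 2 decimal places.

Phase 1 (powered ascent): v₀ = 0 m/s, a = 14.5 m/s².
v = v₀ + at = 0 + (14.5)(4.5) = 65.2 m/s
Δx = v₀t + ½at² = 0·4.5 + 0.5·14.5·4.5² = 147 m

Phase 2 (coasting upward): v₀ = 65.2 m/s, a = -9.81 m/s².
v = v₀ + at → t = (0 − 65.2) / -9.81 = 6.65 s
v² = v₀² + 2aΔx → Δx = (0² − 65.2²)/(2·-9.81) = 217 m
Maximum height = 147 + 217 = 364 m

363.81 m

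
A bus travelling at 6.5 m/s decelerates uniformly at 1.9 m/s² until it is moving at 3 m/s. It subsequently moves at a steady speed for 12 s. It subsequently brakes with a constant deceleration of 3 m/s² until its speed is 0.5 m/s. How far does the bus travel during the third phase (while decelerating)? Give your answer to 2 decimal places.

Phase 1 (decelerating): v₀ = 6.50 m/s, a = -1.9 m/s².
v = v₀ + at → t = (3 − 6.50) / -1.9 = 1.84 s
v² = v₀² + 2aΔx → Δx = (3² − 6.50²)/(2·-1.9) = 8.75 m

Phase 2 (constant speed): v₀ = 3.00 m/s, a = 0 m/s².
v = v₀ + at = 3.00 + (0)(12) = 3.00 m/s
Δx = v₀t + ½at² = 3.00·12 + 0.5·0·12² = 36.0 m

Phase 3 (decelerating): v₀ = 3.00 m/s, a = -3 m/s².
v = v₀ + at → t = (0.5 − 3.00) / -3 = 0.833 s
v² = v₀² + 2aΔx → Δx = (0.5² − 3.00²)/(2·-3) = 1.46 m
Distance in phase 3 = 1.46 m

1.46 m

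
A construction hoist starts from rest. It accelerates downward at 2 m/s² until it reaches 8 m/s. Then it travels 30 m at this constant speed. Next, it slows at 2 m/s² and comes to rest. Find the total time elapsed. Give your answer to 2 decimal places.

11.75 s

Phase 1 (accelerating): v₀ = 0 m/s, a = 2 m/s².
v = v₀ + at → t = (8 − 0) / 2 = 4.00 s
v² = v₀² + 2aΔx → Δx = (8² − 0²)/(2·2) = 16.0 m

Phase 2 (constant speed): v₀ = 8.00 m/s, a = 0 m/s².
Constant speed: t = d/v = 30/8.00 = 3.75 s

Phase 3 (decelerating): v₀ = 8.00 m/s, a = -2 m/s².
v = v₀ + at → t = (0 − 8.00) / -2 = 4.00 s
v² = v₀² + 2aΔx → Δx = (0² − 8.00²)/(2·-2) = 16.0 m
Total time = 4.00 + 3.75 + 4.00 = 11.8 s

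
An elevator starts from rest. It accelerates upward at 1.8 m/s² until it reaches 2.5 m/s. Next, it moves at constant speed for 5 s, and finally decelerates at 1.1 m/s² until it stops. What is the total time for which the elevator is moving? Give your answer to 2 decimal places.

8.66 s

Phase 1 (accelerating): v₀ = 0 m/s, a = 1.8 m/s².
v = v₀ + at → t = (2.5 − 0) / 1.8 = 1.39 s
v² = v₀² + 2aΔx → Δx = (2.5² − 0²)/(2·1.8) = 1.74 m

Phase 2 (constant speed): v₀ = 2.50 m/s, a = 0 m/s².
v = v₀ + at = 2.50 + (0)(5) = 2.50 m/s
Δx = v₀t + ½at² = 2.50·5 + 0.5·0·5² = 12.5 m

Phase 3 (decelerating): v₀ = 2.50 m/s, a = -1.1 m/s².
v = v₀ + at → t = (0 − 2.50) / -1.1 = 2.27 s
v² = v₀² + 2aΔx → Δx = (0² − 2.50²)/(2·-1.1) = 2.84 m
Total time = 1.39 + 5.00 + 2.27 = 8.66 s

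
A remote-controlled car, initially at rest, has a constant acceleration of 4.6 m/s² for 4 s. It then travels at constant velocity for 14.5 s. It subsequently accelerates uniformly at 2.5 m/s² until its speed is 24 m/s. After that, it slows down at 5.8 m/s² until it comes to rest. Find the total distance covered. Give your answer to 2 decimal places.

400.74 m

Phase 1 (accelerating): v₀ = 0 m/s, a = 4.6 m/s².
v = v₀ + at = 0 + (4.6)(4) = 18.4 m/s
Δx = v₀t + ½at² = 0·4 + 0.5·4.6·4² = 36.8 m

Phase 2 (constant speed): v₀ = 18.4 m/s, a = 0 m/s².
v = v₀ + at = 18.4 + (0)(14.5) = 18.4 m/s
Δx = v₀t + ½at² = 18.4·14.5 + 0.5·0·14.5² = 267 m

Phase 3 (accelerating): v₀ = 18.4 m/s, a = 2.5 m/s².
v = v₀ + at → t = (24 − 18.4) / 2.5 = 2.24 s
v² = v₀² + 2aΔx → Δx = (24² − 18.4²)/(2·2.5) = 47.5 m

Phase 4 (decelerating): v₀ = 24.0 m/s, a = -5.8 m/s².
v = v₀ + at → t = (0 − 24.0) / -5.8 = 4.14 s
v² = v₀² + 2aΔx → Δx = (0² − 24.0²)/(2·-5.8) = 49.7 m
Total distance = 36.8 + 267 + 47.5 + 49.7 = 401 m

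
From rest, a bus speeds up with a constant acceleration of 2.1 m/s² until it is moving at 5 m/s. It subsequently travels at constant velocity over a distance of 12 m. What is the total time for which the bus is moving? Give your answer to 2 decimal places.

Phase 1 (accelerating): v₀ = 0 m/s, a = 2.1 m/s².
v = v₀ + at → t = (5 − 0) / 2.1 = 2.38 s
v² = v₀² + 2aΔx → Δx = (5² − 0²)/(2·2.1) = 5.95 m

Phase 2 (constant speed): v₀ = 5.00 m/s, a = 0 m/s².
Constant speed: t = d/v = 12/5.00 = 2.40 s
Total time = 2.38 + 2.40 = 4.78 s

4.78 s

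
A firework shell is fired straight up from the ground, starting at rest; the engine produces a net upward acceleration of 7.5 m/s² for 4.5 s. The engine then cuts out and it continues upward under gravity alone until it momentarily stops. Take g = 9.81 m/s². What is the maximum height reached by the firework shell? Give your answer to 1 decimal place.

Phase 1 (powered ascent): v₀ = 0 m/s, a = 7.5 m/s².
v = v₀ + at = 0 + (7.5)(4.5) = 33.8 m/s
Δx = v₀t + ½at² = 0·4.5 + 0.5·7.5·4.5² = 75.9 m

Phase 2 (coasting upward): v₀ = 33.8 m/s, a = -9.81 m/s².
v = v₀ + at → t = (0 − 33.8) / -9.81 = 3.44 s
v² = v₀² + 2aΔx → Δx = (0² − 33.8²)/(2·-9.81) = 58.1 m
Maximum height = 75.9 + 58.1 = 134 m

134.0 m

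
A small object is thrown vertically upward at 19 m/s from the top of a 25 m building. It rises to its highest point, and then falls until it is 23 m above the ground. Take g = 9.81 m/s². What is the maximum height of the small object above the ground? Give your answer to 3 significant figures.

43.4 m

Phase 1 (rising): v₀ = 19.0 m/s, a = -9.81 m/s².
v = v₀ + at → t = (0 − 19.0) / -9.81 = 1.94 s
v² = v₀² + 2aΔx → Δx = (0² − 19.0²)/(2·-9.81) = 18.4 m
Maximum height = 25 + 18.4 = 43.4 m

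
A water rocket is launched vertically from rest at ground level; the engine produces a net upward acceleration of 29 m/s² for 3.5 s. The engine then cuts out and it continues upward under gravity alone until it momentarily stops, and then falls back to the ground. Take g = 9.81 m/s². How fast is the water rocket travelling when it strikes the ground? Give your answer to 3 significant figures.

Phase 1 (powered ascent): v₀ = 0 m/s, a = 29 m/s².
v = v₀ + at = 0 + (29)(3.5) = 102 m/s
Δx = v₀t + ½at² = 0·3.5 + 0.5·29·3.5² = 178 m

Phase 2 (coasting upward): v₀ = 102 m/s, a = -9.81 m/s².
v = v₀ + at → t = (0 − 102) / -9.81 = 10.3 s
v² = v₀² + 2aΔx → Δx = (0² − 102²)/(2·-9.81) = 525 m

Phase 3 (free fall): v₀ = 0 m/s, a = -9.81 m/s².
Falls 703 m from rest: t = √(2·703/9.81) = 12.0 s; v = g·t = 117 m/s.
Impact speed = 117 m/s

117 m/s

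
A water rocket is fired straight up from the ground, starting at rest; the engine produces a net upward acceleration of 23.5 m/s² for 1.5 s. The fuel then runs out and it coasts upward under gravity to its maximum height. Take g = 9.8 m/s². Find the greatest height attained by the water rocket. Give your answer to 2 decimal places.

89.83 m

Phase 1 (powered ascent): v₀ = 0 m/s, a = 23.5 m/s².
v = v₀ + at = 0 + (23.5)(1.5) = 35.2 m/s
Δx = v₀t + ½at² = 0·1.5 + 0.5·23.5·1.5² = 26.4 m

Phase 2 (coasting upward): v₀ = 35.2 m/s, a = -9.8 m/s².
v = v₀ + at → t = (0 − 35.2) / -9.8 = 3.60 s
v² = v₀² + 2aΔx → Δx = (0² − 35.2²)/(2·-9.8) = 63.4 m
Maximum height = 26.4 + 63.4 = 89.8 m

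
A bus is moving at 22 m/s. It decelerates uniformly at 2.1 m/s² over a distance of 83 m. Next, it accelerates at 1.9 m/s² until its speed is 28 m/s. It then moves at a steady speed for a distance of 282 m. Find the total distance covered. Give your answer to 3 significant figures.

Phase 1 (decelerating): v₀ = 22.0 m/s, a = -2.1 m/s².
v² = v₀² + 2aΔx = 22.0² + 2·-2.1·83 = 135 → v = 11.6 m/s
t = (v − v₀)/a = (11.6 − 22.0)/-2.1 = 4.94 s

Phase 2 (accelerating): v₀ = 11.6 m/s, a = 1.9 m/s².
v = v₀ + at → t = (28 − 11.6) / 1.9 = 8.61 s
v² = v₀² + 2aΔx → Δx = (28² − 11.6²)/(2·1.9) = 171 m

Phase 3 (constant speed): v₀ = 28.0 m/s, a = 0 m/s².
Constant speed: t = d/v = 282/28.0 = 10.1 s
Total distance = 83.0 + 171 + 282 = 536 m

536 m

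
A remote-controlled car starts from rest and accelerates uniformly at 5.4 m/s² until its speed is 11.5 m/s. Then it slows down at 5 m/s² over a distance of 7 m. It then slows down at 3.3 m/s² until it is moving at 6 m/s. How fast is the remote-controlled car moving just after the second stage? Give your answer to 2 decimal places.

7.89 m/s

Phase 1 (accelerating): v₀ = 0 m/s, a = 5.4 m/s².
v = v₀ + at → t = (11.5 − 0) / 5.4 = 2.13 s
v² = v₀² + 2aΔx → Δx = (11.5² − 0²)/(2·5.4) = 12.2 m

Phase 2 (decelerating): v₀ = 11.5 m/s, a = -5 m/s².
v² = v₀² + 2aΔx = 11.5² + 2·-5·7 = 62.2 → v = 7.89 m/s
t = (v − v₀)/a = (7.89 − 11.5)/-5 = 0.722 s
Speed at end of phase 2 = 7.89 m/s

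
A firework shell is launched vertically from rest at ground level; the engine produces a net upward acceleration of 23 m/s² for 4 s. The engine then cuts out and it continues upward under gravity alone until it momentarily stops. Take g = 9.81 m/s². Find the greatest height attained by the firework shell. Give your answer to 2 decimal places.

Phase 1 (powered ascent): v₀ = 0 m/s, a = 23 m/s².
v = v₀ + at = 0 + (23)(4) = 92.0 m/s
Δx = v₀t + ½at² = 0·4 + 0.5·23·4² = 184 m

Phase 2 (coasting upward): v₀ = 92.0 m/s, a = -9.81 m/s².
v = v₀ + at → t = (0 − 92.0) / -9.81 = 9.38 s
v² = v₀² + 2aΔx → Δx = (0² − 92.0²)/(2·-9.81) = 431 m
Maximum height = 184 + 431 = 615 m

615.40 m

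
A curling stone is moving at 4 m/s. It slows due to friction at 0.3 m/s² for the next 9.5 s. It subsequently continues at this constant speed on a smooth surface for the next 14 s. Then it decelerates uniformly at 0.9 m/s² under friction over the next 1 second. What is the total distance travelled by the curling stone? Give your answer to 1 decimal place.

41.3 m

Phase 1 (decelerating): v₀ = 4.00 m/s, a = -0.3 m/s².
v = v₀ + at = 4.00 + (-0.3)(9.5) = 1.15 m/s
Δx = v₀t + ½at² = 4.00·9.5 + 0.5·-0.3·9.5² = 24.5 m

Phase 2 (constant speed): v₀ = 1.15 m/s, a = 0 m/s².
v = v₀ + at = 1.15 + (0)(14) = 1.15 m/s
Δx = v₀t + ½at² = 1.15·14 + 0.5·0·14² = 16.1 m

Phase 3 (decelerating): v₀ = 1.15 m/s, a = -0.9 m/s².
v = v₀ + at = 1.15 + (-0.9)(1) = 0.250 m/s
Δx = v₀t + ½at² = 1.15·1 + 0.5·-0.9·1² = 0.700 m
Total distance = 24.5 + 16.1 + 0.700 = 41.3 m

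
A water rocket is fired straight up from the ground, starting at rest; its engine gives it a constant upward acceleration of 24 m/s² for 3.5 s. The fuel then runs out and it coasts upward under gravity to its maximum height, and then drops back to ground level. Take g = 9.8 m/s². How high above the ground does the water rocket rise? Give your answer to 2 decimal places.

507.00 m

Phase 1 (powered ascent): v₀ = 0 m/s, a = 24 m/s².
v = v₀ + at = 0 + (24)(3.5) = 84.0 m/s
Δx = v₀t + ½at² = 0·3.5 + 0.5·24·3.5² = 147 m

Phase 2 (coasting upward): v₀ = 84.0 m/s, a = -9.8 m/s².
v = v₀ + at → t = (0 − 84.0) / -9.8 = 8.57 s
v² = v₀² + 2aΔx → Δx = (0² − 84.0²)/(2·-9.8) = 360 m
Maximum height = 147 + 360 = 507 m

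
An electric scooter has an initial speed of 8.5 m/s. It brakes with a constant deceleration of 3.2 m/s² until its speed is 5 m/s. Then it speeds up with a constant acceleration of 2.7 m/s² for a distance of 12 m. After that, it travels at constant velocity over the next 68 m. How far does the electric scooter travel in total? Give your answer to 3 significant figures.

Phase 1 (decelerating): v₀ = 8.50 m/s, a = -3.2 m/s².
v = v₀ + at → t = (5 − 8.50) / -3.2 = 1.09 s
v² = v₀² + 2aΔx → Δx = (5² − 8.50²)/(2·-3.2) = 7.38 m

Phase 2 (accelerating): v₀ = 5.00 m/s, a = 2.7 m/s².
v² = v₀² + 2aΔx = 5.00² + 2·2.7·12 = 89.8 → v = 9.48 m/s
t = (v − v₀)/a = (9.48 − 5.00)/2.7 = 1.66 s

Phase 3 (constant speed): v₀ = 9.48 m/s, a = 0 m/s².
Constant speed: t = d/v = 68/9.48 = 7.18 s
Total distance = 7.38 + 12.0 + 68.0 = 87.4 m

87.4 m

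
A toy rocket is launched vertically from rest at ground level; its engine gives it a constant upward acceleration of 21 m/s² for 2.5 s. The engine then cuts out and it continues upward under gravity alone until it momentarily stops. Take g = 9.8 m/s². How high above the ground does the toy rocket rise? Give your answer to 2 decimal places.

Phase 1 (powered ascent): v₀ = 0 m/s, a = 21 m/s².
v = v₀ + at = 0 + (21)(2.5) = 52.5 m/s
Δx = v₀t + ½at² = 0·2.5 + 0.5·21·2.5² = 65.6 m

Phase 2 (coasting upward): v₀ = 52.5 m/s, a = -9.8 m/s².
v = v₀ + at → t = (0 − 52.5) / -9.8 = 5.36 s
v² = v₀² + 2aΔx → Δx = (0² − 52.5²)/(2·-9.8) = 141 m
Maximum height = 65.6 + 141 = 206 m

206.25 m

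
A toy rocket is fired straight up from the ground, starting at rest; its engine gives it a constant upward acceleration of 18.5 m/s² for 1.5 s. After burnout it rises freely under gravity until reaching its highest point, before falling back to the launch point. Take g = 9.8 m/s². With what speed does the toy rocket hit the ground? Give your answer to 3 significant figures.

34.3 m/s

Phase 1 (powered ascent): v₀ = 0 m/s, a = 18.5 m/s².
v = v₀ + at = 0 + (18.5)(1.5) = 27.8 m/s
Δx = v₀t + ½at² = 0·1.5 + 0.5·18.5·1.5² = 20.8 m

Phase 2 (coasting upward): v₀ = 27.8 m/s, a = -9.8 m/s².
v = v₀ + at → t = (0 − 27.8) / -9.8 = 2.83 s
v² = v₀² + 2aΔx → Δx = (0² − 27.8²)/(2·-9.8) = 39.3 m

Phase 3 (free fall): v₀ = 0 m/s, a = -9.8 m/s².
Falls 60.1 m from rest: t = √(2·60.1/9.8) = 3.50 s; v = g·t = 34.3 m/s.
Impact speed = 34.3 m/s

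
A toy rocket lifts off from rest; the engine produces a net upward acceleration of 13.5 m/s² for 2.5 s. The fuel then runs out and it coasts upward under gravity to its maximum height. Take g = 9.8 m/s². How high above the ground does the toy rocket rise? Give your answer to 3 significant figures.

100 m

Phase 1 (powered ascent): v₀ = 0 m/s, a = 13.5 m/s².
v = v₀ + at = 0 + (13.5)(2.5) = 33.8 m/s
Δx = v₀t + ½at² = 0·2.5 + 0.5·13.5·2.5² = 42.2 m

Phase 2 (coasting upward): v₀ = 33.8 m/s, a = -9.8 m/s².
v = v₀ + at → t = (0 − 33.8) / -9.8 = 3.44 s
v² = v₀² + 2aΔx → Δx = (0² − 33.8²)/(2·-9.8) = 58.1 m
Maximum height = 42.2 + 58.1 = 100 m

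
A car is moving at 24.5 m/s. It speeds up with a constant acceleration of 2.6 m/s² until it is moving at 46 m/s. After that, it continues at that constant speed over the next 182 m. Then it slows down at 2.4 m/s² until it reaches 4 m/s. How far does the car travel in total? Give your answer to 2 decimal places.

910.99 m

Phase 1 (accelerating): v₀ = 24.5 m/s, a = 2.6 m/s².
v = v₀ + at → t = (46 − 24.5) / 2.6 = 8.27 s
v² = v₀² + 2aΔx → Δx = (46² − 24.5²)/(2·2.6) = 291 m

Phase 2 (constant speed): v₀ = 46.0 m/s, a = 0 m/s².
Constant speed: t = d/v = 182/46.0 = 3.96 s

Phase 3 (decelerating): v₀ = 46.0 m/s, a = -2.4 m/s².
v = v₀ + at → t = (4 − 46.0) / -2.4 = 17.5 s
v² = v₀² + 2aΔx → Δx = (4² − 46.0²)/(2·-2.4) = 438 m
Total distance = 291 + 182 + 438 = 911 m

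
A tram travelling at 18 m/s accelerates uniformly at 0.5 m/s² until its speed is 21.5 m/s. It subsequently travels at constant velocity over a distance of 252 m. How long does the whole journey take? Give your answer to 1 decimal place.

Phase 1 (accelerating): v₀ = 18.0 m/s, a = 0.5 m/s².
v = v₀ + at → t = (21.5 − 18.0) / 0.5 = 7.00 s
v² = v₀² + 2aΔx → Δx = (21.5² − 18.0²)/(2·0.5) = 138 m

Phase 2 (constant speed): v₀ = 21.5 m/s, a = 0 m/s².
Constant speed: t = d/v = 252/21.5 = 11.7 s
Total time = 7.00 + 11.7 = 18.7 s

18.7 s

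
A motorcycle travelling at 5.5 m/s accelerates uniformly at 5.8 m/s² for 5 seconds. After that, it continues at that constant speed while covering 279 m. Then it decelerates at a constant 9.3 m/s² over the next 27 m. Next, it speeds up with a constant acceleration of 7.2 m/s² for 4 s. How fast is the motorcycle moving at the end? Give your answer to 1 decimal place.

55.0 m/s

Phase 1 (accelerating): v₀ = 5.50 m/s, a = 5.8 m/s².
v = v₀ + at = 5.50 + (5.8)(5) = 34.5 m/s
Δx = v₀t + ½at² = 5.50·5 + 0.5·5.8·5² = 100 m

Phase 2 (constant speed): v₀ = 34.5 m/s, a = 0 m/s².
Constant speed: t = d/v = 279/34.5 = 8.09 s

Phase 3 (decelerating): v₀ = 34.5 m/s, a = -9.3 m/s².
v² = v₀² + 2aΔx = 34.5² + 2·-9.3·27 = 688 → v = 26.2 m/s
t = (v − v₀)/a = (26.2 − 34.5)/-9.3 = 0.889 s

Phase 4 (accelerating): v₀ = 26.2 m/s, a = 7.2 m/s².
v = v₀ + at = 26.2 + (7.2)(4) = 55.0 m/s
Δx = v₀t + ½at² = 26.2·4 + 0.5·7.2·4² = 163 m
Final speed = 55.0 m/s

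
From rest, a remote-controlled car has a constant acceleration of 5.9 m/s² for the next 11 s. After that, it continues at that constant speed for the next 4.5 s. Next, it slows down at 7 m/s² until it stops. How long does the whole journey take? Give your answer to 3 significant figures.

24.8 s

Phase 1 (accelerating): v₀ = 0 m/s, a = 5.9 m/s².
v = v₀ + at = 0 + (5.9)(11) = 64.9 m/s
Δx = v₀t + ½at² = 0·11 + 0.5·5.9·11² = 357 m

Phase 2 (constant speed): v₀ = 64.9 m/s, a = 0 m/s².
v = v₀ + at = 64.9 + (0)(4.5) = 64.9 m/s
Δx = v₀t + ½at² = 64.9·4.5 + 0.5·0·4.5² = 292 m

Phase 3 (decelerating): v₀ = 64.9 m/s, a = -7 m/s².
v = v₀ + at → t = (0 − 64.9) / -7 = 9.27 s
v² = v₀² + 2aΔx → Δx = (0² − 64.9²)/(2·-7) = 301 m
Total time = 11.0 + 4.50 + 9.27 = 24.8 s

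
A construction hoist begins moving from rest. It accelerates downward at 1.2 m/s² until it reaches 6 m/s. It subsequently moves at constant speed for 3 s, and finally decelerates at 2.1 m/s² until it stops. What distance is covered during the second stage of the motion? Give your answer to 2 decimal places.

18.00 m

Phase 1 (accelerating): v₀ = 0 m/s, a = 1.2 m/s².
v = v₀ + at → t = (6 − 0) / 1.2 = 5.00 s
v² = v₀² + 2aΔx → Δx = (6² − 0²)/(2·1.2) = 15.0 m

Phase 2 (constant speed): v₀ = 6.00 m/s, a = 0 m/s².
v = v₀ + at = 6.00 + (0)(3) = 6.00 m/s
Δx = v₀t + ½at² = 6.00·3 + 0.5·0·3² = 18.0 m
Distance in phase 2 = 18.0 m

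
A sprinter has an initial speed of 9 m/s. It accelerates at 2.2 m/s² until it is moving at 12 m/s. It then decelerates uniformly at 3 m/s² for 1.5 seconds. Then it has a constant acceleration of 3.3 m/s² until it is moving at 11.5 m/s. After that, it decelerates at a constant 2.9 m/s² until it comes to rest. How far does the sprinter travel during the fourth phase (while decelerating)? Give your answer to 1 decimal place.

22.8 m

Phase 1 (accelerating): v₀ = 9.00 m/s, a = 2.2 m/s².
v = v₀ + at → t = (12 − 9.00) / 2.2 = 1.36 s
v² = v₀² + 2aΔx → Δx = (12² − 9.00²)/(2·2.2) = 14.3 m

Phase 2 (decelerating): v₀ = 12.0 m/s, a = -3 m/s².
v = v₀ + at = 12.0 + (-3)(1.5) = 7.50 m/s
Δx = v₀t + ½at² = 12.0·1.5 + 0.5·-3·1.5² = 14.6 m

Phase 3 (accelerating): v₀ = 7.50 m/s, a = 3.3 m/s².
v = v₀ + at → t = (11.5 − 7.50) / 3.3 = 1.21 s
v² = v₀² + 2aΔx → Δx = (11.5² − 7.50²)/(2·3.3) = 11.5 m

Phase 4 (decelerating): v₀ = 11.5 m/s, a = -2.9 m/s².
v = v₀ + at → t = (0 − 11.5) / -2.9 = 3.97 s
v² = v₀² + 2aΔx → Δx = (0² − 11.5²)/(2·-2.9) = 22.8 m
Distance in phase 4 = 22.8 m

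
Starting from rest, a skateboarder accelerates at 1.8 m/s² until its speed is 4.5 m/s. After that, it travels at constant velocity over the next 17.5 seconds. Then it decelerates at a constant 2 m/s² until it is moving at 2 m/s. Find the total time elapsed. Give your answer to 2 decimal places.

21.25 s

Phase 1 (accelerating): v₀ = 0 m/s, a = 1.8 m/s².
v = v₀ + at → t = (4.5 − 0) / 1.8 = 2.50 s
v² = v₀² + 2aΔx → Δx = (4.5² − 0²)/(2·1.8) = 5.62 m

Phase 2 (constant speed): v₀ = 4.50 m/s, a = 0 m/s².
v = v₀ + at = 4.50 + (0)(17.5) = 4.50 m/s
Δx = v₀t + ½at² = 4.50·17.5 + 0.5·0·17.5² = 78.8 m

Phase 3 (decelerating): v₀ = 4.50 m/s, a = -2 m/s².
v = v₀ + at → t = (2 − 4.50) / -2 = 1.25 s
v² = v₀² + 2aΔx → Δx = (2² − 4.50²)/(2·-2) = 4.06 m
Total time = 2.50 + 17.5 + 1.25 = 21.2 s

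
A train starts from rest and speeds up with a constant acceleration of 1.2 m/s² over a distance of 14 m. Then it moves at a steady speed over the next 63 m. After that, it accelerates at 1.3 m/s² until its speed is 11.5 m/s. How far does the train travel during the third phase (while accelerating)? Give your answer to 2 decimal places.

37.94 m

Phase 1 (accelerating): v₀ = 0 m/s, a = 1.2 m/s².
v² = v₀² + 2aΔx = 0² + 2·1.2·14 = 33.6 → v = 5.80 m/s
t = (v − v₀)/a = (5.80 − 0)/1.2 = 4.83 s

Phase 2 (constant speed): v₀ = 5.80 m/s, a = 0 m/s².
Constant speed: t = d/v = 63/5.80 = 10.9 s

Phase 3 (accelerating): v₀ = 5.80 m/s, a = 1.3 m/s².
v = v₀ + at → t = (11.5 − 5.80) / 1.3 = 4.39 s
v² = v₀² + 2aΔx → Δx = (11.5² − 5.80²)/(2·1.3) = 37.9 m
Distance in phase 3 = 37.9 m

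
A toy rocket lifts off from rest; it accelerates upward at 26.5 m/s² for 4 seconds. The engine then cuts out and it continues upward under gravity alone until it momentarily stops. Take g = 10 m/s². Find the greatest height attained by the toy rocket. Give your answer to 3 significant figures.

774 m

Phase 1 (powered ascent): v₀ = 0 m/s, a = 26.5 m/s².
v = v₀ + at = 0 + (26.5)(4) = 106 m/s
Δx = v₀t + ½at² = 0·4 + 0.5·26.5·4² = 212 m

Phase 2 (coasting upward): v₀ = 106 m/s, a = -10 m/s².
v = v₀ + at → t = (0 − 106) / -10 = 10.6 s
v² = v₀² + 2aΔx → Δx = (0² − 106²)/(2·-10) = 562 m
Maximum height = 212 + 562 = 774 m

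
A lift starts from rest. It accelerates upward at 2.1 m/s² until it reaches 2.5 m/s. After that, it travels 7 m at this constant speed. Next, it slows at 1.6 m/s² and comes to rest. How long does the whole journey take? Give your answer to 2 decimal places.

Phase 1 (accelerating): v₀ = 0 m/s, a = 2.1 m/s².
v = v₀ + at → t = (2.5 − 0) / 2.1 = 1.19 s
v² = v₀² + 2aΔx → Δx = (2.5² − 0²)/(2·2.1) = 1.49 m

Phase 2 (constant speed): v₀ = 2.50 m/s, a = 0 m/s².
Constant speed: t = d/v = 7/2.50 = 2.80 s

Phase 3 (decelerating): v₀ = 2.50 m/s, a = -1.6 m/s².
v = v₀ + at → t = (0 − 2.50) / -1.6 = 1.56 s
v² = v₀² + 2aΔx → Δx = (0² − 2.50²)/(2·-1.6) = 1.95 m
Total time = 1.19 + 2.80 + 1.56 = 5.55 s

5.55 s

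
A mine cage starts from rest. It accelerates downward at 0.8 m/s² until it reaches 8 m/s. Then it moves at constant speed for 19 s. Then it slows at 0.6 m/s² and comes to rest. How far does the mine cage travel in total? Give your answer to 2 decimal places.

245.33 m

Phase 1 (accelerating): v₀ = 0 m/s, a = 0.8 m/s².
v = v₀ + at → t = (8 − 0) / 0.8 = 10.0 s
v² = v₀² + 2aΔx → Δx = (8² − 0²)/(2·0.8) = 40.0 m

Phase 2 (constant speed): v₀ = 8.00 m/s, a = 0 m/s².
v = v₀ + at = 8.00 + (0)(19) = 8.00 m/s
Δx = v₀t + ½at² = 8.00·19 + 0.5·0·19² = 152 m

Phase 3 (decelerating): v₀ = 8.00 m/s, a = -0.6 m/s².
v = v₀ + at → t = (0 − 8.00) / -0.6 = 13.3 s
v² = v₀² + 2aΔx → Δx = (0² − 8.00²)/(2·-0.6) = 53.3 m
Total distance = 40.0 + 152 + 53.3 = 245 m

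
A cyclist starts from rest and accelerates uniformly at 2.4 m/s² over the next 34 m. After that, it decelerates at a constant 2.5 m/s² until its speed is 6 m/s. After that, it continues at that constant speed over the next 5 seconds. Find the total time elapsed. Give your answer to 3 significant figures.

13.0 s

Phase 1 (accelerating): v₀ = 0 m/s, a = 2.4 m/s².
v² = v₀² + 2aΔx = 0² + 2·2.4·34 = 163 → v = 12.8 m/s
t = (v − v₀)/a = (12.8 − 0)/2.4 = 5.32 s

Phase 2 (decelerating): v₀ = 12.8 m/s, a = -2.5 m/s².
v = v₀ + at → t = (6 − 12.8) / -2.5 = 2.71 s
v² = v₀² + 2aΔx → Δx = (6² − 12.8²)/(2·-2.5) = 25.4 m

Phase 3 (constant speed): v₀ = 6.00 m/s, a = 0 m/s².
v = v₀ + at = 6.00 + (0)(5) = 6.00 m/s
Δx = v₀t + ½at² = 6.00·5 + 0.5·0·5² = 30.0 m
Total time = 5.32 + 2.71 + 5.00 = 13.0 s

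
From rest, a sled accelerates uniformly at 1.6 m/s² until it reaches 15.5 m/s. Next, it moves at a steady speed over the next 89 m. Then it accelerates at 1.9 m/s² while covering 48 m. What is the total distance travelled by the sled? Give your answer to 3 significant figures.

Phase 1 (accelerating): v₀ = 0 m/s, a = 1.6 m/s².
v = v₀ + at → t = (15.5 − 0) / 1.6 = 9.69 s
v² = v₀² + 2aΔx → Δx = (15.5² − 0²)/(2·1.6) = 75.1 m

Phase 2 (constant speed): v₀ = 15.5 m/s, a = 0 m/s².
Constant speed: t = d/v = 89/15.5 = 5.74 s

Phase 3 (accelerating): v₀ = 15.5 m/s, a = 1.9 m/s².
v² = v₀² + 2aΔx = 15.5² + 2·1.9·48 = 423 → v = 20.6 m/s
t = (v − v₀)/a = (20.6 − 15.5)/1.9 = 2.66 s
Total distance = 75.1 + 89.0 + 48.0 = 212 m

212 m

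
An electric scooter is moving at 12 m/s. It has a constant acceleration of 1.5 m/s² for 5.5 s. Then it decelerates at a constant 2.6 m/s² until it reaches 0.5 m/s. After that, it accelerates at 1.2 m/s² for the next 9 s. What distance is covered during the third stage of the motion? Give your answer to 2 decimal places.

Phase 1 (accelerating): v₀ = 12.0 m/s, a = 1.5 m/s².
v = v₀ + at = 12.0 + (1.5)(5.5) = 20.2 m/s
Δx = v₀t + ½at² = 12.0·5.5 + 0.5·1.5·5.5² = 88.7 m

Phase 2 (decelerating): v₀ = 20.2 m/s, a = -2.6 m/s².
v = v₀ + at → t = (0.5 − 20.2) / -2.6 = 7.60 s
v² = v₀² + 2aΔx → Δx = (0.5² − 20.2²)/(2·-2.6) = 78.8 m

Phase 3 (accelerating): v₀ = 0.500 m/s, a = 1.2 m/s².
v = v₀ + at = 0.500 + (1.2)(9) = 11.3 m/s
Δx = v₀t + ½at² = 0.500·9 + 0.5·1.2·9² = 53.1 m
Distance in phase 3 = 53.1 m

53.10 m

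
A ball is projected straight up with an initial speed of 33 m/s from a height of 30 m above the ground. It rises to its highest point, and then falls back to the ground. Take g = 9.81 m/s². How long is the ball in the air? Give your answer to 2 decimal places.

7.54 s

Phase 1 (rising): v₀ = 33.0 m/s, a = -9.81 m/s².
v = v₀ + at → t = (0 − 33.0) / -9.81 = 3.36 s
v² = v₀² + 2aΔx → Δx = (0² − 33.0²)/(2·-9.81) = 55.5 m

Phase 2 (falling): v₀ = 0 m/s, a = -9.81 m/s².
Falls 85.5 m from rest: t = √(2·85.5/9.81) = 4.18 s; v = g·t = 41.0 m/s.
Total time = 3.36 + 4.18 = 7.54 s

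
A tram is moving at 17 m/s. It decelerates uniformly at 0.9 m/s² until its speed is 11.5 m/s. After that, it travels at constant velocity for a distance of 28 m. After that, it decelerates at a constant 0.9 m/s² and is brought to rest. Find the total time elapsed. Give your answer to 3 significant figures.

Phase 1 (decelerating): v₀ = 17.0 m/s, a = -0.9 m/s².
v = v₀ + at → t = (11.5 − 17.0) / -0.9 = 6.11 s
v² = v₀² + 2aΔx → Δx = (11.5² − 17.0²)/(2·-0.9) = 87.1 m

Phase 2 (constant speed): v₀ = 11.5 m/s, a = 0 m/s².
Constant speed: t = d/v = 28/11.5 = 2.43 s

Phase 3 (decelerating): v₀ = 11.5 m/s, a = -0.9 m/s².
v = v₀ + at → t = (0 − 11.5) / -0.9 = 12.8 s
v² = v₀² + 2aΔx → Δx = (0² − 11.5²)/(2·-0.9) = 73.5 m
Total time = 6.11 + 2.43 + 12.8 = 21.3 s

21.3 s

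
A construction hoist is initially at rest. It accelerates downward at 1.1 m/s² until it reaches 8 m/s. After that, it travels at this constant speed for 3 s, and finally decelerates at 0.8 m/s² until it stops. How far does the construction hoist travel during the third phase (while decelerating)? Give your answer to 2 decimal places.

Phase 1 (accelerating): v₀ = 0 m/s, a = 1.1 m/s².
v = v₀ + at → t = (8 − 0) / 1.1 = 7.27 s
v² = v₀² + 2aΔx → Δx = (8² − 0²)/(2·1.1) = 29.1 m

Phase 2 (constant speed): v₀ = 8.00 m/s, a = 0 m/s².
v = v₀ + at = 8.00 + (0)(3) = 8.00 m/s
Δx = v₀t + ½at² = 8.00·3 + 0.5·0·3² = 24.0 m

Phase 3 (decelerating): v₀ = 8.00 m/s, a = -0.8 m/s².
v = v₀ + at → t = (0 − 8.00) / -0.8 = 10.0 s
v² = v₀² + 2aΔx → Δx = (0² − 8.00²)/(2·-0.8) = 40.0 m
Distance in phase 3 = 40.0 m

40.00 m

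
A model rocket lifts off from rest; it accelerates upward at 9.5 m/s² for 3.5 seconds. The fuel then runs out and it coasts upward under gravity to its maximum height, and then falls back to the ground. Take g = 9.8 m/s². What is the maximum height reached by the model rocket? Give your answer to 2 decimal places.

Phase 1 (powered ascent): v₀ = 0 m/s, a = 9.5 m/s².
v = v₀ + at = 0 + (9.5)(3.5) = 33.2 m/s
Δx = v₀t + ½at² = 0·3.5 + 0.5·9.5·3.5² = 58.2 m

Phase 2 (coasting upward): v₀ = 33.2 m/s, a = -9.8 m/s².
v = v₀ + at → t = (0 − 33.2) / -9.8 = 3.39 s
v² = v₀² + 2aΔx → Δx = (0² − 33.2²)/(2·-9.8) = 56.4 m
Maximum height = 58.2 + 56.4 = 115 m

114.59 m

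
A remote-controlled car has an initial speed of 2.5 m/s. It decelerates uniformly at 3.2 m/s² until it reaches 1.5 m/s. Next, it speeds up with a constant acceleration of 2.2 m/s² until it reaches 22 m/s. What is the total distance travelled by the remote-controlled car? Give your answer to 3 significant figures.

Phase 1 (decelerating): v₀ = 2.50 m/s, a = -3.2 m/s².
v = v₀ + at → t = (1.5 − 2.50) / -3.2 = 0.312 s
v² = v₀² + 2aΔx → Δx = (1.5² − 2.50²)/(2·-3.2) = 0.625 m

Phase 2 (accelerating): v₀ = 1.50 m/s, a = 2.2 m/s².
v = v₀ + at → t = (22 − 1.50) / 2.2 = 9.32 s
v² = v₀² + 2aΔx → Δx = (22² − 1.50²)/(2·2.2) = 109 m
Total distance = 0.625 + 109 = 110 m

110 m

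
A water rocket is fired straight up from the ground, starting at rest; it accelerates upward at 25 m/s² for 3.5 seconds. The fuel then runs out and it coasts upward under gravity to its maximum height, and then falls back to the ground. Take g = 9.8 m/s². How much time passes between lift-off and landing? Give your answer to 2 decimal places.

22.96 s

Phase 1 (powered ascent): v₀ = 0 m/s, a = 25 m/s².
v = v₀ + at = 0 + (25)(3.5) = 87.5 m/s
Δx = v₀t + ½at² = 0·3.5 + 0.5·25·3.5² = 153 m

Phase 2 (coasting upward): v₀ = 87.5 m/s, a = -9.8 m/s².
v = v₀ + at → t = (0 − 87.5) / -9.8 = 8.93 s
v² = v₀² + 2aΔx → Δx = (0² − 87.5²)/(2·-9.8) = 391 m

Phase 3 (free fall): v₀ = 0 m/s, a = -9.8 m/s².
Falls 544 m from rest: t = √(2·544/9.8) = 10.5 s; v = g·t = 103 m/s.
Total time = 3.50 + 8.93 + 10.5 = 23.0 s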